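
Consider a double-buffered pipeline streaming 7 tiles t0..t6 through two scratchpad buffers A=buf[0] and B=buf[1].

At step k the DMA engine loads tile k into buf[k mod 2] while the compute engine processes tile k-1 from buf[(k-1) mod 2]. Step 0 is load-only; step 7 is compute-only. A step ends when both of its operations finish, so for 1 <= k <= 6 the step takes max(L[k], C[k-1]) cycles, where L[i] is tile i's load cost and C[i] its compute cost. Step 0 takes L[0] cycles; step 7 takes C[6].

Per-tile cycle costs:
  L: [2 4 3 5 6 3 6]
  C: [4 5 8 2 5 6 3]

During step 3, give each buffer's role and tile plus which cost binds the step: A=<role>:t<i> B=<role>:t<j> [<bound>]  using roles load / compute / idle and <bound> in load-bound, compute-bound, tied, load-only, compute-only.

  0. 2=2c; end=2; A:t0 B:-
  1. max(4,4)=4c; end=6; A:t0 B:t1
  2. max(3,5)=5c; end=11; A:t2 B:t1
  3. max(5,8)=8c; end=19; A:t2 B:t3
  4. max(6,2)=6c; end=25; A:t4 B:t3
  5. max(3,5)=5c; end=30; A:t4 B:t5
  6. max(6,6)=6c; end=36; A:t6 B:t5
  7. 3=3c; end=39; A:t6 B:t5

step 3: A=compute:t2 B=load:t3 [compute-bound]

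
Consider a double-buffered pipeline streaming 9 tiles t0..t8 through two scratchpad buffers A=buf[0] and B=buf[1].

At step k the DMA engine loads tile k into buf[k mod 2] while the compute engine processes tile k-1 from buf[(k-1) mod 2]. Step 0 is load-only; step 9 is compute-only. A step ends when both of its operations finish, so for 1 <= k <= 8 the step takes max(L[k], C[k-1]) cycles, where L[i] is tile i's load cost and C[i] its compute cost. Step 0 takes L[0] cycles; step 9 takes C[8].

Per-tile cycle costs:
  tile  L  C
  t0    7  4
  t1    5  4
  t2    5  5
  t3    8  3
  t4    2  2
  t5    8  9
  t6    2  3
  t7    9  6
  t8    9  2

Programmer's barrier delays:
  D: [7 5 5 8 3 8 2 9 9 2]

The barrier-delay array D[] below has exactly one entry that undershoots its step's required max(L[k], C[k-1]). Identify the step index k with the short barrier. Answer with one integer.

hazard at step 6

k=0 barrier L[0]=7→7c, D[0]=7 ok
k=1 barrier max(L[1]=5,C[0]=4)→5c, D[1]=5 ok
k=2 barrier max(L[2]=5,C[1]=4)→5c, D[2]=5 ok
k=3 barrier max(L[3]=8,C[2]=5)→8c, D[3]=8 ok
k=4 barrier max(L[4]=2,C[3]=3)→3c, D[4]=3 ok
k=5 barrier max(L[5]=8,C[4]=2)→8c, D[5]=8 ok
k=6 barrier max(L[6]=2,C[5]=9)→9c, D[6]=2 SHORT
k=7 barrier max(L[7]=9,C[6]=3)→9c, D[7]=9 ok
k=8 barrier max(L[8]=9,C[7]=6)→9c, D[8]=9 ok
k=9 barrier C[8]=2→2c, D[9]=2 ok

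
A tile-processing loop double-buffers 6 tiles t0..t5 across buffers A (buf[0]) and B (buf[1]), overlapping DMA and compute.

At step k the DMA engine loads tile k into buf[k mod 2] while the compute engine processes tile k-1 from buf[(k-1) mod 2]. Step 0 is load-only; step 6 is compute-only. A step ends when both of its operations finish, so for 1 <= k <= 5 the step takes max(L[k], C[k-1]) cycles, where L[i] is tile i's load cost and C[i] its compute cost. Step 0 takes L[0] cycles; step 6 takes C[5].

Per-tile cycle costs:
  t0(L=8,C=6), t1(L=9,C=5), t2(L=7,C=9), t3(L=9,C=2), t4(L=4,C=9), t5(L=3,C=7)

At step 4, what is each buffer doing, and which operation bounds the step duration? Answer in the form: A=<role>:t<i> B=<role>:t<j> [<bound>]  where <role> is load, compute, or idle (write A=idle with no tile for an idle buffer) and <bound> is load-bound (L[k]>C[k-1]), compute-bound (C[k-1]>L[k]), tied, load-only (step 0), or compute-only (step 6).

  0. 8=8c; end=8; A:t0 B:-
  1. max(9,6)=9c; end=17; A:t0 B:t1
  2. max(7,5)=7c; end=24; A:t2 B:t1
  3. max(9,9)=9c; end=33; A:t2 B:t3
  4. max(4,2)=4c; end=37; A:t4 B:t3
  5. max(3,9)=9c; end=46; A:t4 B:t5
  6. 7=7c; end=53; A:t4 B:t5

step 4: A=load:t4 B=compute:t3 [load-bound]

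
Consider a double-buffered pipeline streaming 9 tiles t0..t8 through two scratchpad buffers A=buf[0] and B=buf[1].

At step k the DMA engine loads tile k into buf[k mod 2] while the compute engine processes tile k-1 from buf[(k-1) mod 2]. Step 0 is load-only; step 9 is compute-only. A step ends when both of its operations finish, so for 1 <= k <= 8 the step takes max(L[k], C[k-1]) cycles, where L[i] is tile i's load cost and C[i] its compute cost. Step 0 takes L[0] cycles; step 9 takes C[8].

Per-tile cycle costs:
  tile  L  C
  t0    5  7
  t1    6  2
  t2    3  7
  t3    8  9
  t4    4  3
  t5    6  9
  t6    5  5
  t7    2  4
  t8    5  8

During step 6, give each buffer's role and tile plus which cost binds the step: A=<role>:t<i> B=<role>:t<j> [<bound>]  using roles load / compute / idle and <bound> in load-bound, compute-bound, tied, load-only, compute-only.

  0. 5=5c; end=5; A:t0 B:-
  1. max(6,7)=7c; end=12; A:t0 B:t1
  2. max(3,2)=3c; end=15; A:t2 B:t1
  3. max(8,7)=8c; end=23; A:t2 B:t3
  4. max(4,9)=9c; end=32; A:t4 B:t3
  5. max(6,3)=6c; end=38; A:t4 B:t5
  6. max(5,9)=9c; end=47; A:t6 B:t5
  7. max(2,5)=5c; end=52; A:t6 B:t7
  8. max(5,4)=5c; end=57; A:t8 B:t7
  9. 8=8c; end=65; A:t8 B:t7

step 6: A=load:t6 B=compute:t5 [compute-bound]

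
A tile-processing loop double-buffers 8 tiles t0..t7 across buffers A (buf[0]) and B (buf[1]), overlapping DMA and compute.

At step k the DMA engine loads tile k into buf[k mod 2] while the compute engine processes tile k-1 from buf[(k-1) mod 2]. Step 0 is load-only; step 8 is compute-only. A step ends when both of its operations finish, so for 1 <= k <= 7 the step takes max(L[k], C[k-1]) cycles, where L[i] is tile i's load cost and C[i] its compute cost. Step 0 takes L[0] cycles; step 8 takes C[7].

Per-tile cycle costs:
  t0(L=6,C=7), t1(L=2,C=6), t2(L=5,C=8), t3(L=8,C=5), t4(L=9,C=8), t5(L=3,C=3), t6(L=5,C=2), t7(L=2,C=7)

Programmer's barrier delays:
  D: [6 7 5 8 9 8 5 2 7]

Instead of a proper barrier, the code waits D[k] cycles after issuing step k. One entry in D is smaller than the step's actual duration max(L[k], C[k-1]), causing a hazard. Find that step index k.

step 0: need L[0]=6 = 6; D[0]=6 ok
step 1: need max(L[1]=2,C[0]=7) = 7; D[1]=7 ok
step 2: need max(L[2]=5,C[1]=6) = 6; D[2]=5 SHORT
step 3: need max(L[3]=8,C[2]=8) = 8; D[3]=8 ok
step 4: need max(L[4]=9,C[3]=5) = 9; D[4]=9 ok
step 5: need max(L[5]=3,C[4]=8) = 8; D[5]=8 ok
step 6: need max(L[6]=5,C[5]=3) = 5; D[6]=5 ok
step 7: need max(L[7]=2,C[6]=2) = 2; D[7]=2 ok
step 8: need C[7]=7 = 7; D[8]=7 ok

hazard at step 2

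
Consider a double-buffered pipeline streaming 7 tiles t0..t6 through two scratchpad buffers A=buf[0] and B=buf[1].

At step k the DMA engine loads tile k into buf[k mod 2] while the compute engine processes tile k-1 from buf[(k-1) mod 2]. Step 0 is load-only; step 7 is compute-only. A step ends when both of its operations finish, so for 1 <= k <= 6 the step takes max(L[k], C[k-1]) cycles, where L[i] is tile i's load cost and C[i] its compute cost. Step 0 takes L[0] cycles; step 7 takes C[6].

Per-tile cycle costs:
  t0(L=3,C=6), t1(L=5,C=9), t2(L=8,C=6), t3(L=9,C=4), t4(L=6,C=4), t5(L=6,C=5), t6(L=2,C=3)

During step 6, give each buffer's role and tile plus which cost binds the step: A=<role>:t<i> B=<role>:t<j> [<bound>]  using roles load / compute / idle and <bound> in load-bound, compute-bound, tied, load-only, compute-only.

step 6: A=load:t6 B=compute:t5 [compute-bound]

step 0: L[0]=3 → dur=3, Σ=3 | A=load:t0 B=idle [load-only]
step 1: L[1]=5 C[0]=6 → dur=6, Σ=9 | A=compute:t0 B=load:t1 [compute-bound]
step 2: L[2]=8 C[1]=9 → dur=9, Σ=18 | A=load:t2 B=compute:t1 [compute-bound]
step 3: L[3]=9 C[2]=6 → dur=9, Σ=27 | A=compute:t2 B=load:t3 [load-bound]
step 4: L[4]=6 C[3]=4 → dur=6, Σ=33 | A=load:t4 B=compute:t3 [load-bound]
step 5: L[5]=6 C[4]=4 → dur=6, Σ=39 | A=compute:t4 B=load:t5 [load-bound]
step 6: L[6]=2 C[5]=5 → dur=5, Σ=44 | A=load:t6 B=compute:t5 [compute-bound]
step 7: C[6]=3 → dur=3, Σ=47 | A=compute:t6 B=idle [compute-only]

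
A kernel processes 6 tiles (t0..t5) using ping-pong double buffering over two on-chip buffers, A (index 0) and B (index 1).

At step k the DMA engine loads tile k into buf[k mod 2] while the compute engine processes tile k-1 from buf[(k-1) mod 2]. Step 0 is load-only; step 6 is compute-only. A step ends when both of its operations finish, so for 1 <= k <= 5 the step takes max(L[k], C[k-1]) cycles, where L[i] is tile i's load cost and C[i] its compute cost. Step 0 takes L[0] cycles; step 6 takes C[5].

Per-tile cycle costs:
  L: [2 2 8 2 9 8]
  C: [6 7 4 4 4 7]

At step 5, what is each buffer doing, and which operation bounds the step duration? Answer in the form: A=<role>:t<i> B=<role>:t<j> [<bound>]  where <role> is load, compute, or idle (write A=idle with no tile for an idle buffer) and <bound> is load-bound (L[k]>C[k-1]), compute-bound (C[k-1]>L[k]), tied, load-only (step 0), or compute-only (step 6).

[0] DMA t0→A (2c) ∥ CU idle ⇒ 2c, clock 2
[1] DMA t1→B (2c) ∥ CU A:t0 (6c) ⇒ 6c, clock 8
[2] DMA t2→A (8c) ∥ CU B:t1 (7c) ⇒ 8c, clock 16
[3] DMA t3→B (2c) ∥ CU A:t2 (4c) ⇒ 4c, clock 20
[4] DMA t4→A (9c) ∥ CU B:t3 (4c) ⇒ 9c, clock 29
[5] DMA t5→B (8c) ∥ CU A:t4 (4c) ⇒ 8c, clock 37
[6] DMA idle ∥ CU B:t5 (7c) ⇒ 7c, clock 44

step 5: A=compute:t4 B=load:t5 [load-bound]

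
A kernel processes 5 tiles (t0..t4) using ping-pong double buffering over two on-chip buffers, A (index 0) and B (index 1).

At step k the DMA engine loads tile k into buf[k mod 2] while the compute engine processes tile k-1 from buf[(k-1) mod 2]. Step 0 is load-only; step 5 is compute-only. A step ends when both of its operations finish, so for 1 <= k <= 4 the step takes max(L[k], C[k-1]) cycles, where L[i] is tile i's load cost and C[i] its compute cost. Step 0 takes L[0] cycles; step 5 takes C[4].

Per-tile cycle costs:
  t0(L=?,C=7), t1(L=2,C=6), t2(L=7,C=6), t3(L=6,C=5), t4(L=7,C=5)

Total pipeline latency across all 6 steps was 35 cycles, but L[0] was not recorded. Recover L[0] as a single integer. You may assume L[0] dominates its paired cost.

L[0] = 3

step 0: dur = L[0]=? = L[0]  (unknown; binding)
step 1: dur = max(L[1]=2, C[0]=7) = 7
step 2: dur = max(L[2]=7, C[1]=6) = 7
step 3: dur = max(L[3]=6, C[2]=6) = 6
step 4: dur = max(L[4]=7, C[3]=5) = 7
step 5: dur = C[4]=5 = 5
sum of known step durations = 32
dur[0] = total - known = 35 - 32 = 3
L[0] is the binding max in step 0, so L[0] = dur[0] = 3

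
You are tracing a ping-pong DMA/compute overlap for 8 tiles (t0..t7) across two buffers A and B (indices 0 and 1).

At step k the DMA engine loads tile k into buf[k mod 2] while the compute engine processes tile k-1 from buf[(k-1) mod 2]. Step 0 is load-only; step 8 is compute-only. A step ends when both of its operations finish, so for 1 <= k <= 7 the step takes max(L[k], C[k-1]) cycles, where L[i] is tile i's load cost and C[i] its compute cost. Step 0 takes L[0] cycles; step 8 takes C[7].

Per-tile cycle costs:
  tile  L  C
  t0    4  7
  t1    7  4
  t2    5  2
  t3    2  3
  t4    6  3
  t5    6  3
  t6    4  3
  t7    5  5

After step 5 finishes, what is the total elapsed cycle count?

end_cycle[5] = 30

  0. 4=4c; end=4; A:t0 B:-
  1. max(7,7)=7c; end=11; A:t0 B:t1
  2. max(5,4)=5c; end=16; A:t2 B:t1
  3. max(2,2)=2c; end=18; A:t2 B:t3
  4. max(6,3)=6c; end=24; A:t4 B:t3
  5. max(6,3)=6c; end=30; A:t4 B:t5
  6. max(4,3)=4c; end=34; A:t6 B:t5
  7. max(5,3)=5c; end=39; A:t6 B:t7
  8. 5=5c; end=44; A:t6 B:t7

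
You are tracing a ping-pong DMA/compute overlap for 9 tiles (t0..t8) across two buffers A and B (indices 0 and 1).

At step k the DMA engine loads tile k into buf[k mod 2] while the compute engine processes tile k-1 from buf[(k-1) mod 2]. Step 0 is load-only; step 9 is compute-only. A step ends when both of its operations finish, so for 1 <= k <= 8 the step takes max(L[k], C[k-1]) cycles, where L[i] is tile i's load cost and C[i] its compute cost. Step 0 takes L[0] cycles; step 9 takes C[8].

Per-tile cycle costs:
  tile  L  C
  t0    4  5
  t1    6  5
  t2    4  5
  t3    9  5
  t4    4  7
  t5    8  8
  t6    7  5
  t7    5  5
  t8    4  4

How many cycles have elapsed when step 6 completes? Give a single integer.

  0. 4=4c; end=4; A:t0 B:-
  1. max(6,5)=6c; end=10; A:t0 B:t1
  2. max(4,5)=5c; end=15; A:t2 B:t1
  3. max(9,5)=9c; end=24; A:t2 B:t3
  4. max(4,5)=5c; end=29; A:t4 B:t3
  5. max(8,7)=8c; end=37; A:t4 B:t5
  6. max(7,8)=8c; end=45; A:t6 B:t5
  7. max(5,5)=5c; end=50; A:t6 B:t7
  8. max(4,5)=5c; end=55; A:t8 B:t7
  9. 4=4c; end=59; A:t8 B:t7

end_cycle[6] = 45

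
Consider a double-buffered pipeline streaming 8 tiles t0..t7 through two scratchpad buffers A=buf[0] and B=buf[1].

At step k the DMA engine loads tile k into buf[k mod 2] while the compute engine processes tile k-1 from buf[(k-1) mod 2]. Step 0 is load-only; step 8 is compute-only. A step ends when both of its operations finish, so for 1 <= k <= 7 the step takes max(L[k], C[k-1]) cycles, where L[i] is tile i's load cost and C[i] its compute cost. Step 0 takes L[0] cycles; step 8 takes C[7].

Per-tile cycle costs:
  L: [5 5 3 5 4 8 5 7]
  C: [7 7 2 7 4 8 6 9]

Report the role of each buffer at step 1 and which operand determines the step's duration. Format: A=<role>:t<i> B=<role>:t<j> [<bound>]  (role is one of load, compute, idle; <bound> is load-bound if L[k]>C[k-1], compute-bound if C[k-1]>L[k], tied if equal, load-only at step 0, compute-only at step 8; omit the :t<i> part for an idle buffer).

step 0: L[0]=5 → dur=5, Σ=5 | A=load:t0 B=idle [load-only]
step 1: L[1]=5 C[0]=7 → dur=7, Σ=12 | A=compute:t0 B=load:t1 [compute-bound]
step 2: L[2]=3 C[1]=7 → dur=7, Σ=19 | A=load:t2 B=compute:t1 [compute-bound]
step 3: L[3]=5 C[2]=2 → dur=5, Σ=24 | A=compute:t2 B=load:t3 [load-bound]
step 4: L[4]=4 C[3]=7 → dur=7, Σ=31 | A=load:t4 B=compute:t3 [compute-bound]
step 5: L[5]=8 C[4]=4 → dur=8, Σ=39 | A=compute:t4 B=load:t5 [load-bound]
step 6: L[6]=5 C[5]=8 → dur=8, Σ=47 | A=load:t6 B=compute:t5 [compute-bound]
step 7: L[7]=7 C[6]=6 → dur=7, Σ=54 | A=compute:t6 B=load:t7 [load-bound]
step 8: C[7]=9 → dur=9, Σ=63 | A=idle B=compute:t7 [compute-only]

step 1: A=compute:t0 B=load:t1 [compute-bound]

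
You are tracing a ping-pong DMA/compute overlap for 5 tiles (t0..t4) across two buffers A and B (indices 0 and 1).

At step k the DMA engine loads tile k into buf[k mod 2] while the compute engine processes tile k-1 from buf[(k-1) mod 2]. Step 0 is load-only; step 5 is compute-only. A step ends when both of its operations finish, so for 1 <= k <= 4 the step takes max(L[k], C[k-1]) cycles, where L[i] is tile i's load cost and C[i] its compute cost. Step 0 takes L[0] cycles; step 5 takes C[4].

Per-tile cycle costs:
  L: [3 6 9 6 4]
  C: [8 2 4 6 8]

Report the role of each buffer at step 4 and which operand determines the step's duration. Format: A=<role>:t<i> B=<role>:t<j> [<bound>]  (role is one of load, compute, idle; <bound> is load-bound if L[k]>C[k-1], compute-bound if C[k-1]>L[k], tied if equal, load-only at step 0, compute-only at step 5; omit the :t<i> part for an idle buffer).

step 0: L[0]=3 → dur=3, Σ=3 | A=load:t0 B=idle [load-only]
step 1: L[1]=6 C[0]=8 → dur=8, Σ=11 | A=compute:t0 B=load:t1 [compute-bound]
step 2: L[2]=9 C[1]=2 → dur=9, Σ=20 | A=load:t2 B=compute:t1 [load-bound]
step 3: L[3]=6 C[2]=4 → dur=6, Σ=26 | A=compute:t2 B=load:t3 [load-bound]
step 4: L[4]=4 C[3]=6 → dur=6, Σ=32 | A=load:t4 B=compute:t3 [compute-bound]
step 5: C[4]=8 → dur=8, Σ=40 | A=compute:t4 B=idle [compute-only]

step 4: A=load:t4 B=compute:t3 [compute-bound]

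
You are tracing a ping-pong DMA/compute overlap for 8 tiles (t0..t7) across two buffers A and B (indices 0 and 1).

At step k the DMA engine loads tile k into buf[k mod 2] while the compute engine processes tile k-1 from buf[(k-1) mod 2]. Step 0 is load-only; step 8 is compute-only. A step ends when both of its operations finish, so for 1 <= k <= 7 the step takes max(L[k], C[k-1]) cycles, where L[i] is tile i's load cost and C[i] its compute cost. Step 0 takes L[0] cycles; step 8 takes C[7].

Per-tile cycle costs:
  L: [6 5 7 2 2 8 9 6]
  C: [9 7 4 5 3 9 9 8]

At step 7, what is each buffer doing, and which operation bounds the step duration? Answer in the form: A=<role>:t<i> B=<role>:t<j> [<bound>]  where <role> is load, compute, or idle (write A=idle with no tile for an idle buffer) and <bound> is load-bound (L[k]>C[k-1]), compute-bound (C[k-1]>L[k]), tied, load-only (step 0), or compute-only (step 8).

step 0: L[0]=6 → dur=6, Σ=6 | A=load:t0 B=idle [load-only]
step 1: L[1]=5 C[0]=9 → dur=9, Σ=15 | A=compute:t0 B=load:t1 [compute-bound]
step 2: L[2]=7 C[1]=7 → dur=7, Σ=22 | A=load:t2 B=compute:t1 [tied]
step 3: L[3]=2 C[2]=4 → dur=4, Σ=26 | A=compute:t2 B=load:t3 [compute-bound]
step 4: L[4]=2 C[3]=5 → dur=5, Σ=31 | A=load:t4 B=compute:t3 [compute-bound]
step 5: L[5]=8 C[4]=3 → dur=8, Σ=39 | A=compute:t4 B=load:t5 [load-bound]
step 6: L[6]=9 C[5]=9 → dur=9, Σ=48 | A=load:t6 B=compute:t5 [tied]
step 7: L[7]=6 C[6]=9 → dur=9, Σ=57 | A=compute:t6 B=load:t7 [compute-bound]
step 8: C[7]=8 → dur=8, Σ=65 | A=idle B=compute:t7 [compute-only]

step 7: A=compute:t6 B=load:t7 [compute-bound]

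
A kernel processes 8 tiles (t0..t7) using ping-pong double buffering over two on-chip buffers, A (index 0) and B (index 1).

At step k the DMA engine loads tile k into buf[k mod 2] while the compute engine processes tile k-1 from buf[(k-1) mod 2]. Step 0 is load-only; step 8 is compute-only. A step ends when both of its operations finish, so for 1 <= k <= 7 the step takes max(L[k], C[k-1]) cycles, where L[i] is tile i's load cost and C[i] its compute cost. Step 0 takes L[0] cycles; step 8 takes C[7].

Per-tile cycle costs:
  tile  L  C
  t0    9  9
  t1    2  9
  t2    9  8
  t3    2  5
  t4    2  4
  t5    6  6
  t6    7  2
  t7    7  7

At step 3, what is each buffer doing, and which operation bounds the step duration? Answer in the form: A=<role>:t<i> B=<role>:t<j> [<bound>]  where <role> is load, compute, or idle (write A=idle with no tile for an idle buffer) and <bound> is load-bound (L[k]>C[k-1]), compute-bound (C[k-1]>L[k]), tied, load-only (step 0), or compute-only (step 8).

k=0 load=t0/9c comp=- wait=9 total=9
k=1 load=t1/2c comp=t0/9c wait=9 total=18
k=2 load=t2/9c comp=t1/9c wait=9 total=27
k=3 load=t3/2c comp=t2/8c wait=8 total=35
k=4 load=t4/2c comp=t3/5c wait=5 total=40
k=5 load=t5/6c comp=t4/4c wait=6 total=46
k=6 load=t6/7c comp=t5/6c wait=7 total=53
k=7 load=t7/7c comp=t6/2c wait=7 total=60
k=8 load=- comp=t7/7c wait=7 total=67

step 3: A=compute:t2 B=load:t3 [compute-bound]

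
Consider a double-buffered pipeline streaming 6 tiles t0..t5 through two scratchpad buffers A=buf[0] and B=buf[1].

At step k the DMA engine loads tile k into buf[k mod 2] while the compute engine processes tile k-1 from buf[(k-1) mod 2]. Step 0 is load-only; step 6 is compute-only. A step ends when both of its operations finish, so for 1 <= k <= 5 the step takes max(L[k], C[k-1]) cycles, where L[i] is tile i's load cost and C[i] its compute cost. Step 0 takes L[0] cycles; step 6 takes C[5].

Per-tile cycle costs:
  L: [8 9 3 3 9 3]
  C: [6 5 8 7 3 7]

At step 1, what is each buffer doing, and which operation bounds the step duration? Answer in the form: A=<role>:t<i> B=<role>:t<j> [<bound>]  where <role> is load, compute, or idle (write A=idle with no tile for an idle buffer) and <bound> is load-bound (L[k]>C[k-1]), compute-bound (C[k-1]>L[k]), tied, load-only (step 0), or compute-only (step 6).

k=0 load=t0/8c comp=- wait=8 total=8
k=1 load=t1/9c comp=t0/6c wait=9 total=17
k=2 load=t2/3c comp=t1/5c wait=5 total=22
k=3 load=t3/3c comp=t2/8c wait=8 total=30
k=4 load=t4/9c comp=t3/7c wait=9 total=39
k=5 load=t5/3c comp=t4/3c wait=3 total=42
k=6 load=- comp=t5/7c wait=7 total=49

step 1: A=compute:t0 B=load:t1 [load-bound]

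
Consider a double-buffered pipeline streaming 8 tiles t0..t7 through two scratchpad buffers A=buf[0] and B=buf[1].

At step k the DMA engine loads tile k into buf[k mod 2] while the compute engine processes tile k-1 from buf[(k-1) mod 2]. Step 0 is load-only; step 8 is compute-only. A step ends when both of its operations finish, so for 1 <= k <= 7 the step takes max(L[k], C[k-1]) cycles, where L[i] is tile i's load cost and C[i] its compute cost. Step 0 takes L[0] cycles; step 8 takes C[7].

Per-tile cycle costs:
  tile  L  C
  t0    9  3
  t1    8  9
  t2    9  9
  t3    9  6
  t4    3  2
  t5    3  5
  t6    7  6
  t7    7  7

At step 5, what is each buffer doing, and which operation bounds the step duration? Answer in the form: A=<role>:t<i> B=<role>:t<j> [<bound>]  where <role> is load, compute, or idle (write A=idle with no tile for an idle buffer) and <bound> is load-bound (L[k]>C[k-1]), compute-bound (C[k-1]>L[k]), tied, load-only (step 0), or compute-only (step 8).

step 0: L[0]=9 → dur=9, Σ=9 | A=load:t0 B=idle [load-only]
step 1: L[1]=8 C[0]=3 → dur=8, Σ=17 | A=compute:t0 B=load:t1 [load-bound]
step 2: L[2]=9 C[1]=9 → dur=9, Σ=26 | A=load:t2 B=compute:t1 [tied]
step 3: L[3]=9 C[2]=9 → dur=9, Σ=35 | A=compute:t2 B=load:t3 [tied]
step 4: L[4]=3 C[3]=6 → dur=6, Σ=41 | A=load:t4 B=compute:t3 [compute-bound]
step 5: L[5]=3 C[4]=2 → dur=3, Σ=44 | A=compute:t4 B=load:t5 [load-bound]
step 6: L[6]=7 C[5]=5 → dur=7, Σ=51 | A=load:t6 B=compute:t5 [load-bound]
step 7: L[7]=7 C[6]=6 → dur=7, Σ=58 | A=compute:t6 B=load:t7 [load-bound]
step 8: C[7]=7 → dur=7, Σ=65 | A=idle B=compute:t7 [compute-only]

step 5: A=compute:t4 B=load:t5 [load-bound]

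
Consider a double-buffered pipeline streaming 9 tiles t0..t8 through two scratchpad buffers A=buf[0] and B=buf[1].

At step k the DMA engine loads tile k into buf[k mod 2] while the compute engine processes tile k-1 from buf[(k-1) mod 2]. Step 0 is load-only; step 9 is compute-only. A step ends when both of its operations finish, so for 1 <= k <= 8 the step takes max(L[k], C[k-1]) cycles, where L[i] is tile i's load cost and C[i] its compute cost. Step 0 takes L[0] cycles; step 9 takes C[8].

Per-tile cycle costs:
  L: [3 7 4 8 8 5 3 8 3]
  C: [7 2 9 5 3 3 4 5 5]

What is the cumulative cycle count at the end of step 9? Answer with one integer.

end_cycle[9] = 57

step 0: L[0]=3 → dur=3, Σ=3 | A=load:t0 B=idle [load-only]
step 1: L[1]=7 C[0]=7 → dur=7, Σ=10 | A=compute:t0 B=load:t1 [tied]
step 2: L[2]=4 C[1]=2 → dur=4, Σ=14 | A=load:t2 B=compute:t1 [load-bound]
step 3: L[3]=8 C[2]=9 → dur=9, Σ=23 | A=compute:t2 B=load:t3 [compute-bound]
step 4: L[4]=8 C[3]=5 → dur=8, Σ=31 | A=load:t4 B=compute:t3 [load-bound]
step 5: L[5]=5 C[4]=3 → dur=5, Σ=36 | A=compute:t4 B=load:t5 [load-bound]
step 6: L[6]=3 C[5]=3 → dur=3, Σ=39 | A=load:t6 B=compute:t5 [tied]
step 7: L[7]=8 C[6]=4 → dur=8, Σ=47 | A=compute:t6 B=load:t7 [load-bound]
step 8: L[8]=3 C[7]=5 → dur=5, Σ=52 | A=load:t8 B=compute:t7 [compute-bound]
step 9: C[8]=5 → dur=5, Σ=57 | A=compute:t8 B=idle [compute-only]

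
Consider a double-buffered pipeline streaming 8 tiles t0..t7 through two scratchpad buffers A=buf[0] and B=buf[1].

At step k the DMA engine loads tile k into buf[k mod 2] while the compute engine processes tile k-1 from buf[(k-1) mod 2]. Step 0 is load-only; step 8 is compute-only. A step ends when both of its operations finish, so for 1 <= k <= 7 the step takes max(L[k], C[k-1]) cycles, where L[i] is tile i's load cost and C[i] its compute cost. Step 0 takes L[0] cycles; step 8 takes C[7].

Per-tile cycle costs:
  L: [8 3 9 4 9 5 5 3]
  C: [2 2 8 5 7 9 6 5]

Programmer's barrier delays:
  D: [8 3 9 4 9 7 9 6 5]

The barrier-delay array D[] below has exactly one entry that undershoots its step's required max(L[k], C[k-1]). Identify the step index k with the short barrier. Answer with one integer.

hazard at step 3

step 0: need L[0]=8 = 8; D[0]=8 ok
step 1: need max(L[1]=3,C[0]=2) = 3; D[1]=3 ok
step 2: need max(L[2]=9,C[1]=2) = 9; D[2]=9 ok
step 3: need max(L[3]=4,C[2]=8) = 8; D[3]=4 SHORT
step 4: need max(L[4]=9,C[3]=5) = 9; D[4]=9 ok
step 5: need max(L[5]=5,C[4]=7) = 7; D[5]=7 ok
step 6: need max(L[6]=5,C[5]=9) = 9; D[6]=9 ok
step 7: need max(L[7]=3,C[6]=6) = 6; D[7]=6 ok
step 8: need C[7]=5 = 5; D[8]=5 ok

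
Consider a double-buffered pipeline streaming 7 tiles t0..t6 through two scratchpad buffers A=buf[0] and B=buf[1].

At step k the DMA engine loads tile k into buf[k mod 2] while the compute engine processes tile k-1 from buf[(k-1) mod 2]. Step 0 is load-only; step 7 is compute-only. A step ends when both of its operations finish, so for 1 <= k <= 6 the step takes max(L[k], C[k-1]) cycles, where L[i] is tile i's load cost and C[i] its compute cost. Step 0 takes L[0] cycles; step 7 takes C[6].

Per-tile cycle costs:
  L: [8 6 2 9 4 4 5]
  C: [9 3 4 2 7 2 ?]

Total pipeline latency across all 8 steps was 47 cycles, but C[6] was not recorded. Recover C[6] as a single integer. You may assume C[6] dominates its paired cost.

step 0: dur = L[0]=8 = 8
step 1: dur = max(L[1]=6, C[0]=9) = 9
step 2: dur = max(L[2]=2, C[1]=3) = 3
step 3: dur = max(L[3]=9, C[2]=4) = 9
step 4: dur = max(L[4]=4, C[3]=2) = 4
step 5: dur = max(L[5]=4, C[4]=7) = 7
step 6: dur = max(L[6]=5, C[5]=2) = 5
step 7: dur = C[6]=? = C[6]  (unknown; binding)
sum of known step durations = 45
dur[7] = total - known = 47 - 45 = 2
C[6] is the binding max in step 7, so C[6] = dur[7] = 2

C[6] = 2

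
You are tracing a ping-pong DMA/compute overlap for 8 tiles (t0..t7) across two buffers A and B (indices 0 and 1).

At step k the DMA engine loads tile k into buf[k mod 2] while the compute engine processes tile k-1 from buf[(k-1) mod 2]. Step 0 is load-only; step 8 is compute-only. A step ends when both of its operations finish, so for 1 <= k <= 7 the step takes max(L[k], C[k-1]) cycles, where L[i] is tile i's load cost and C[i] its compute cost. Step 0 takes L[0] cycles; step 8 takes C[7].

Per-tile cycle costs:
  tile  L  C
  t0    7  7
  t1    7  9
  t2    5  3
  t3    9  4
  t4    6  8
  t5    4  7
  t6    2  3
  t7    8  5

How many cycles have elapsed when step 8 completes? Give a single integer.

k=0 load=t0/7c comp=- wait=7 total=7
k=1 load=t1/7c comp=t0/7c wait=7 total=14
k=2 load=t2/5c comp=t1/9c wait=9 total=23
k=3 load=t3/9c comp=t2/3c wait=9 total=32
k=4 load=t4/6c comp=t3/4c wait=6 total=38
k=5 load=t5/4c comp=t4/8c wait=8 total=46
k=6 load=t6/2c comp=t5/7c wait=7 total=53
k=7 load=t7/8c comp=t6/3c wait=8 total=61
k=8 load=- comp=t7/5c wait=5 total=66

end_cycle[8] = 66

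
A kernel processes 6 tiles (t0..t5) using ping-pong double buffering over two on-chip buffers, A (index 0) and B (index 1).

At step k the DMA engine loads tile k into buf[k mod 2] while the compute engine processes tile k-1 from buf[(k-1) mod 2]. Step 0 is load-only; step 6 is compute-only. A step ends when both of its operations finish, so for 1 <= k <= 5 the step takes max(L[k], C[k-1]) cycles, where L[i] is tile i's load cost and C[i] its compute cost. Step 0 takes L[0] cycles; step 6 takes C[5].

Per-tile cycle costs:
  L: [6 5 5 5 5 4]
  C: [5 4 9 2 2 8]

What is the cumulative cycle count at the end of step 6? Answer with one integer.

step 0: L[0]=6 → dur=6, Σ=6 | A=load:t0 B=idle [load-only]
step 1: L[1]=5 C[0]=5 → dur=5, Σ=11 | A=compute:t0 B=load:t1 [tied]
step 2: L[2]=5 C[1]=4 → dur=5, Σ=16 | A=load:t2 B=compute:t1 [load-bound]
step 3: L[3]=5 C[2]=9 → dur=9, Σ=25 | A=compute:t2 B=load:t3 [compute-bound]
step 4: L[4]=5 C[3]=2 → dur=5, Σ=30 | A=load:t4 B=compute:t3 [load-bound]
step 5: L[5]=4 C[4]=2 → dur=4, Σ=34 | A=compute:t4 B=load:t5 [load-bound]
step 6: C[5]=8 → dur=8, Σ=42 | A=idle B=compute:t5 [compute-only]

end_cycle[6] = 42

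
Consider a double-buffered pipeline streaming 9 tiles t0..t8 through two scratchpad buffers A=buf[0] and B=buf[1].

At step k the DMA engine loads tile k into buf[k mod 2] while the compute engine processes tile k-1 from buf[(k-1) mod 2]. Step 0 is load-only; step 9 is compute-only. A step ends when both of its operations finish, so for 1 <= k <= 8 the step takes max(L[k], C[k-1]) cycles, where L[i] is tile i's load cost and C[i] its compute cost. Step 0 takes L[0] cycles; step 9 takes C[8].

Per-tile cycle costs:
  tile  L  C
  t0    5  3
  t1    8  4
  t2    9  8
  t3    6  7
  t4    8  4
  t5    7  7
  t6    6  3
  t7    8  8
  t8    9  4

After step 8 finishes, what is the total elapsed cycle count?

end_cycle[8] = 69

[0] DMA t0→A (5c) ∥ CU idle ⇒ 5c, clock 5
[1] DMA t1→B (8c) ∥ CU A:t0 (3c) ⇒ 8c, clock 13
[2] DMA t2→A (9c) ∥ CU B:t1 (4c) ⇒ 9c, clock 22
[3] DMA t3→B (6c) ∥ CU A:t2 (8c) ⇒ 8c, clock 30
[4] DMA t4→A (8c) ∥ CU B:t3 (7c) ⇒ 8c, clock 38
[5] DMA t5→B (7c) ∥ CU A:t4 (4c) ⇒ 7c, clock 45
[6] DMA t6→A (6c) ∥ CU B:t5 (7c) ⇒ 7c, clock 52
[7] DMA t7→B (8c) ∥ CU A:t6 (3c) ⇒ 8c, clock 60
[8] DMA t8→A (9c) ∥ CU B:t7 (8c) ⇒ 9c, clock 69
[9] DMA idle ∥ CU A:t8 (4c) ⇒ 4c, clock 73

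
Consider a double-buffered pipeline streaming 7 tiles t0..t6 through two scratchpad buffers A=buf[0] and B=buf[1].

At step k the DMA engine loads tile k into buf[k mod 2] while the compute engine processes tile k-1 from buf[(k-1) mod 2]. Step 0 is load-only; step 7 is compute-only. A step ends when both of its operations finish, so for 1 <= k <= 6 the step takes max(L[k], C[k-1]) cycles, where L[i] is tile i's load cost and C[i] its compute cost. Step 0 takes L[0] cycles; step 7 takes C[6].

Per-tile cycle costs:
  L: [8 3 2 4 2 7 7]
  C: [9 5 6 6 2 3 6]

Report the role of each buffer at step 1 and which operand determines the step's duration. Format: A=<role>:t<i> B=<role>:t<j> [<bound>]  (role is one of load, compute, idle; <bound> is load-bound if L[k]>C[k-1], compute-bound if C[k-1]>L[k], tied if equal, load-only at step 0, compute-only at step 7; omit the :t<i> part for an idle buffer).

step 1: A=compute:t0 B=load:t1 [compute-bound]

  0. 8=8c; end=8; A:t0 B:-
  1. max(3,9)=9c; end=17; A:t0 B:t1
  2. max(2,5)=5c; end=22; A:t2 B:t1
  3. max(4,6)=6c; end=28; A:t2 B:t3
  4. max(2,6)=6c; end=34; A:t4 B:t3
  5. max(7,2)=7c; end=41; A:t4 B:t5
  6. max(7,3)=7c; end=48; A:t6 B:t5
  7. 6=6c; end=54; A:t6 B:t5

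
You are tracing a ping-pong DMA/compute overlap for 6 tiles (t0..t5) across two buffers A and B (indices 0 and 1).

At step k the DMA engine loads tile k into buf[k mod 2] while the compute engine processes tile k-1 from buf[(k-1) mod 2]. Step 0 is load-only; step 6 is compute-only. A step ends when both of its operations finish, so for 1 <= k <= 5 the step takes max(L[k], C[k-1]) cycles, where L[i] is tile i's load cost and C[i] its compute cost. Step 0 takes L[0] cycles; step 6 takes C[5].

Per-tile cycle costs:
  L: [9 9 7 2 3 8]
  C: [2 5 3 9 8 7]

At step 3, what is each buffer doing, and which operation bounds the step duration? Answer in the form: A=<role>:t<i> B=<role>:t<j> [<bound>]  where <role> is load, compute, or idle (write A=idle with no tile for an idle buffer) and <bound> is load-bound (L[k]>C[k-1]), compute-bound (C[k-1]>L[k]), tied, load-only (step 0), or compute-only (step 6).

step 3: A=compute:t2 B=load:t3 [compute-bound]

k=0 load=t0/9c comp=- wait=9 total=9
k=1 load=t1/9c comp=t0/2c wait=9 total=18
k=2 load=t2/7c comp=t1/5c wait=7 total=25
k=3 load=t3/2c comp=t2/3c wait=3 total=28
k=4 load=t4/3c comp=t3/9c wait=9 total=37
k=5 load=t5/8c comp=t4/8c wait=8 total=45
k=6 load=- comp=t5/7c wait=7 total=52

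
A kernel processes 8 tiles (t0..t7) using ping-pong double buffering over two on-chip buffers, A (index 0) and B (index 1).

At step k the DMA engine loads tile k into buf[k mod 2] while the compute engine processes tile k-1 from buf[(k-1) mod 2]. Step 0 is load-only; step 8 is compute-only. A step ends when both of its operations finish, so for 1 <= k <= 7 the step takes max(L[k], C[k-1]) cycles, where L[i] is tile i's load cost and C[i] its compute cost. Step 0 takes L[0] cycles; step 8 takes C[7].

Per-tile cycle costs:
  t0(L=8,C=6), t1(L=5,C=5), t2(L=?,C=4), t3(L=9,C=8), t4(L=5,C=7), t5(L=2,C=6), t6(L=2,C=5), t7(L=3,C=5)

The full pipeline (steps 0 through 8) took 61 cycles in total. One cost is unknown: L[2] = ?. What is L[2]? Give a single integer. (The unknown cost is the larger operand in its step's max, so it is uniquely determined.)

L[2] = 7

step 0: dur = L[0]=8 = 8
step 1: dur = max(L[1]=5, C[0]=6) = 6
step 2: dur = max(L[2]=?, C[1]=5) = L[2]  (unknown; binding)
step 3: dur = max(L[3]=9, C[2]=4) = 9
step 4: dur = max(L[4]=5, C[3]=8) = 8
step 5: dur = max(L[5]=2, C[4]=7) = 7
step 6: dur = max(L[6]=2, C[5]=6) = 6
step 7: dur = max(L[7]=3, C[6]=5) = 5
step 8: dur = C[7]=5 = 5
sum of known step durations = 54
dur[2] = total - known = 61 - 54 = 7
L[2] is the binding max in step 2, so L[2] = dur[2] = 7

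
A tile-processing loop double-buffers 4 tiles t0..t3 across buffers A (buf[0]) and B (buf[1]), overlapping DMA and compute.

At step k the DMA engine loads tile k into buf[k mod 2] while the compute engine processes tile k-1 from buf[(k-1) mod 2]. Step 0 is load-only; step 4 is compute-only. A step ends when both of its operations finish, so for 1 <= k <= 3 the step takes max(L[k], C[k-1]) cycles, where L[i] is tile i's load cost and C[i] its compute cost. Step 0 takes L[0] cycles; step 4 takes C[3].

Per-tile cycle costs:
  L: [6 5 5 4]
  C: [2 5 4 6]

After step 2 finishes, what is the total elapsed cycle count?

[0] DMA t0→A (6c) ∥ CU idle ⇒ 6c, clock 6
[1] DMA t1→B (5c) ∥ CU A:t0 (2c) ⇒ 5c, clock 11
[2] DMA t2→A (5c) ∥ CU B:t1 (5c) ⇒ 5c, clock 16
[3] DMA t3→B (4c) ∥ CU A:t2 (4c) ⇒ 4c, clock 20
[4] DMA idle ∥ CU B:t3 (6c) ⇒ 6c, clock 26

end_cycle[2] = 16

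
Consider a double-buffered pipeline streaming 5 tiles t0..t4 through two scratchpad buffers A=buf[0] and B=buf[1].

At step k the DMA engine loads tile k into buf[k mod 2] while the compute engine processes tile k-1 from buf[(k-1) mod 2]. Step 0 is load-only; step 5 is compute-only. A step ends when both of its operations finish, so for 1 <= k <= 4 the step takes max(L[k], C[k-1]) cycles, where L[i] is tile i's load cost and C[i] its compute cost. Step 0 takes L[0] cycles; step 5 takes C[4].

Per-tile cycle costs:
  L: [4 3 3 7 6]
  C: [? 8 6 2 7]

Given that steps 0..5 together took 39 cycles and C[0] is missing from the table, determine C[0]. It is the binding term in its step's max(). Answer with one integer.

C[0] = 7

step 0 | dur = L[0]=4 = 4
step 1 | dur = max(L[1]=3, C[0]=?) = C[0]  (unknown; binding)
step 2 | dur = max(L[2]=3, C[1]=8) = 8
step 3 | dur = max(L[3]=7, C[2]=6) = 7
step 4 | dur = max(L[4]=6, C[3]=2) = 6
step 5 | dur = C[4]=7 = 7
sum of known step durations = 32
dur[1] = total - known = 39 - 32 = 7
C[0] is the binding max in step 1, so C[0] = dur[1] = 7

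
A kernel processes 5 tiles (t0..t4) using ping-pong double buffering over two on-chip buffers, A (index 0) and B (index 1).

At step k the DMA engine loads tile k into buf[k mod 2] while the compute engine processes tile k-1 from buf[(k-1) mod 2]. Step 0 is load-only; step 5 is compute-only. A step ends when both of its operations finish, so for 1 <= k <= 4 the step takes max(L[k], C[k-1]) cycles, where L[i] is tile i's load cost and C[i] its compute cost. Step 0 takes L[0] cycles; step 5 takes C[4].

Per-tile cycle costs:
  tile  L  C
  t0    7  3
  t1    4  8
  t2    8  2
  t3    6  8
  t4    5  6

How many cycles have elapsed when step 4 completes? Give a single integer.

step 0: L[0]=7 → dur=7, Σ=7 | A=load:t0 B=idle [load-only]
step 1: L[1]=4 C[0]=3 → dur=4, Σ=11 | A=compute:t0 B=load:t1 [load-bound]
step 2: L[2]=8 C[1]=8 → dur=8, Σ=19 | A=load:t2 B=compute:t1 [tied]
step 3: L[3]=6 C[2]=2 → dur=6, Σ=25 | A=compute:t2 B=load:t3 [load-bound]
step 4: L[4]=5 C[3]=8 → dur=8, Σ=33 | A=load:t4 B=compute:t3 [compute-bound]
step 5: C[4]=6 → dur=6, Σ=39 | A=compute:t4 B=idle [compute-only]

end_cycle[4] = 33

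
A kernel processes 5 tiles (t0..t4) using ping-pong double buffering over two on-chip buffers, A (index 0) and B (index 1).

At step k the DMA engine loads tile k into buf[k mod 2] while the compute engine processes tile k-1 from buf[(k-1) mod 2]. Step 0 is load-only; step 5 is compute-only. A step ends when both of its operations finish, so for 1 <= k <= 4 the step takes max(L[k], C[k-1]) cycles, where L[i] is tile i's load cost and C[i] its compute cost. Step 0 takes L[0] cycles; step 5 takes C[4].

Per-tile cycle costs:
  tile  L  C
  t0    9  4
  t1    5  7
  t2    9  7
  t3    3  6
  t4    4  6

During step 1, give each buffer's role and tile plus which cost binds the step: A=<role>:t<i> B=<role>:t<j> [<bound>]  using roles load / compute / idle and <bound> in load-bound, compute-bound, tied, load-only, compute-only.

[0] DMA t0→A (9c) ∥ CU idle ⇒ 9c, clock 9
[1] DMA t1→B (5c) ∥ CU A:t0 (4c) ⇒ 5c, clock 14
[2] DMA t2→A (9c) ∥ CU B:t1 (7c) ⇒ 9c, clock 23
[3] DMA t3→B (3c) ∥ CU A:t2 (7c) ⇒ 7c, clock 30
[4] DMA t4→A (4c) ∥ CU B:t3 (6c) ⇒ 6c, clock 36
[5] DMA idle ∥ CU A:t4 (6c) ⇒ 6c, clock 42

step 1: A=compute:t0 B=load:t1 [load-bound]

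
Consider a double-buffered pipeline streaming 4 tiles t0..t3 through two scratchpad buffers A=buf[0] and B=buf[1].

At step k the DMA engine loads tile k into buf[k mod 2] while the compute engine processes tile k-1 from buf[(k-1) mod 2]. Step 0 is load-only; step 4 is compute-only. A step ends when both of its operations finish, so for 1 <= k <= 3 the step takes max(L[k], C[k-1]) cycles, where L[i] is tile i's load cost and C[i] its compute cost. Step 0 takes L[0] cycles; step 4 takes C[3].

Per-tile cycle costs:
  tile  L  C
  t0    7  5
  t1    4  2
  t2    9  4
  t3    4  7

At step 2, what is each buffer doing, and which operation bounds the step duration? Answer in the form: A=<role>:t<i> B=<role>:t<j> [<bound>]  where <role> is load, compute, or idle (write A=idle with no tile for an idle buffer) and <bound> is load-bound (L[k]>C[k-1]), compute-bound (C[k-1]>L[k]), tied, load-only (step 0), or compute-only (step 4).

step 2: A=load:t2 B=compute:t1 [load-bound]

step 0: L[0]=7 → dur=7, Σ=7 | A=load:t0 B=idle [load-only]
step 1: L[1]=4 C[0]=5 → dur=5, Σ=12 | A=compute:t0 B=load:t1 [compute-bound]
step 2: L[2]=9 C[1]=2 → dur=9, Σ=21 | A=load:t2 B=compute:t1 [load-bound]
step 3: L[3]=4 C[2]=4 → dur=4, Σ=25 | A=compute:t2 B=load:t3 [tied]
step 4: C[3]=7 → dur=7, Σ=32 | A=idle B=compute:t3 [compute-only]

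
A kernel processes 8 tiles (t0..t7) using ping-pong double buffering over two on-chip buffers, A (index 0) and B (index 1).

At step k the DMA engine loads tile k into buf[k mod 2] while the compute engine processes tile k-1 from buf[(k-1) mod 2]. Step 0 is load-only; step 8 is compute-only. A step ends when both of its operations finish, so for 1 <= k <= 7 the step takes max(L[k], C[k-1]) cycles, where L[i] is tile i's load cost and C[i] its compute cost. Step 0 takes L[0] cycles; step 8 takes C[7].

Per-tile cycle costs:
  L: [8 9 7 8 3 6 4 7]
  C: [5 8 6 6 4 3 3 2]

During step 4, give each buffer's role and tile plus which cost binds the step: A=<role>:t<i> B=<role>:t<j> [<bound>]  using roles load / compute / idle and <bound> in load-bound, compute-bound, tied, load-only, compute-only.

  0. 8=8c; end=8; A:t0 B:-
  1. max(9,5)=9c; end=17; A:t0 B:t1
  2. max(7,8)=8c; end=25; A:t2 B:t1
  3. max(8,6)=8c; end=33; A:t2 B:t3
  4. max(3,6)=6c; end=39; A:t4 B:t3
  5. max(6,4)=6c; end=45; A:t4 B:t5
  6. max(4,3)=4c; end=49; A:t6 B:t5
  7. max(7,3)=7c; end=56; A:t6 B:t7
  8. 2=2c; end=58; A:t6 B:t7

step 4: A=load:t4 B=compute:t3 [compute-bound]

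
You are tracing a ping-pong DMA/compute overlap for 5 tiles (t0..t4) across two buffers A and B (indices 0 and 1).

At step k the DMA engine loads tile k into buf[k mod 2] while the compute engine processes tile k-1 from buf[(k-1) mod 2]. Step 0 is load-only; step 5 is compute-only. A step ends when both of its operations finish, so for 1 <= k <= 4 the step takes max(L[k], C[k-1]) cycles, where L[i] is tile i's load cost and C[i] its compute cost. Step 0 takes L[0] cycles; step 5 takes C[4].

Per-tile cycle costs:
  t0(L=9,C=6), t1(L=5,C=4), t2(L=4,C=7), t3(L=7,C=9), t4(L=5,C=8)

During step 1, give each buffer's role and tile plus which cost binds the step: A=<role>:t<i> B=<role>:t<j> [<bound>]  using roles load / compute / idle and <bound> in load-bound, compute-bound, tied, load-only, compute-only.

[0] DMA t0→A (9c) ∥ CU idle ⇒ 9c, clock 9
[1] DMA t1→B (5c) ∥ CU A:t0 (6c) ⇒ 6c, clock 15
[2] DMA t2→A (4c) ∥ CU B:t1 (4c) ⇒ 4c, clock 19
[3] DMA t3→B (7c) ∥ CU A:t2 (7c) ⇒ 7c, clock 26
[4] DMA t4→A (5c) ∥ CU B:t3 (9c) ⇒ 9c, clock 35
[5] DMA idle ∥ CU A:t4 (8c) ⇒ 8c, clock 43

step 1: A=compute:t0 B=load:t1 [compute-bound]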